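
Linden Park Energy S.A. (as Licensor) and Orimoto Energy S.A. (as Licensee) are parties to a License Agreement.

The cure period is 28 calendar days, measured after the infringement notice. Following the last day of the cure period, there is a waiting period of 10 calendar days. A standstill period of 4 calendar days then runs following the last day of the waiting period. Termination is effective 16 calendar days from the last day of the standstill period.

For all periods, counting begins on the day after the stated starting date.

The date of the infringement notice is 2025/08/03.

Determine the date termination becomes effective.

The last day of the cure period: 28 calendar days after 2025/08/03 is 2025/08/31.
Adding 10 calendar days to 2025/08/31 gives 2025/09/10, which is the last day of the waiting period.
The last day of the standstill period: 4 calendar days after 2025/09/10 is 2025/09/14.
Adding 16 calendar days to 2025/09/14 gives 2025/09/30, which is the date termination becomes effective.

2025/09/30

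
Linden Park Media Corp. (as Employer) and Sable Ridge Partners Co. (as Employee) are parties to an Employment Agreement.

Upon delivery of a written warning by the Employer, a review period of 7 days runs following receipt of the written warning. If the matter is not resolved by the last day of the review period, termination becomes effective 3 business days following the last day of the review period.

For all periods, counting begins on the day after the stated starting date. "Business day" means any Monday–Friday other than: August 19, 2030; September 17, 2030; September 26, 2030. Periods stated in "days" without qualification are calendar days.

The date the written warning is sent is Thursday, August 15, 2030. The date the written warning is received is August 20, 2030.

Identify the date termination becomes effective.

August 30, 2030

The last day of the review period: 7 calendar days after August 20, 2030 is August 27, 2030.
The date termination becomes effective: 3 business days after Tuesday, August 27, 2030, skipping weekends — Aug 28, Aug 29, Aug 30 — lands on Friday, August 30, 2030.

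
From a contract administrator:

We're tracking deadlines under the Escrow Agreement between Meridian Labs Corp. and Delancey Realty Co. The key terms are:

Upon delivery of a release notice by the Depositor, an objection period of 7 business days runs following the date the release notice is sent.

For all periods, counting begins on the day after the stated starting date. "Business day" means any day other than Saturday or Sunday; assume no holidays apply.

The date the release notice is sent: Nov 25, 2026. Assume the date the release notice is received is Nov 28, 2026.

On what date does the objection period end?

The last day of the objection period: 7 business days after Wednesday, Nov 25, 2026, skipping weekends — Nov 26, Nov 27, Nov 30, Dec 1, Dec 2, Dec 3, Dec 4 — lands on Friday, Dec 4, 2026.

Dec 4, 2026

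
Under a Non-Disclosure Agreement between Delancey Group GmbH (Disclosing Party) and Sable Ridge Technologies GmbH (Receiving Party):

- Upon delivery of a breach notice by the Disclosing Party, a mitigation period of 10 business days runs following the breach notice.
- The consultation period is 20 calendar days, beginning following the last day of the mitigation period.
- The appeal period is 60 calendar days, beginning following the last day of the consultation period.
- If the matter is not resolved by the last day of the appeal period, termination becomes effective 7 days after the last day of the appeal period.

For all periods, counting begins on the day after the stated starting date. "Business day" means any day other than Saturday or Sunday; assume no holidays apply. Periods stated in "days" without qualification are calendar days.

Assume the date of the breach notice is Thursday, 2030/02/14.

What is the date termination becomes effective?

The last day of the mitigation period: counting 10 business days from Thursday, 2030/02/14 (Feb 15, Feb 18, Feb 19, Feb 20, Feb 21, Feb 22, Feb 25, Feb 26, Feb 27, Feb 28, skipping weekends) reaches Thursday, 2030/02/28.
The last day of the consultation period: 2030/02/28 + 20 days = 2030/03/20.
The last day of the appeal period: 60 calendar days after 2030/03/20 is 2030/05/19.
The date termination becomes effective: 2030/05/19 + 7 days = 2030/05/26.

2030/05/26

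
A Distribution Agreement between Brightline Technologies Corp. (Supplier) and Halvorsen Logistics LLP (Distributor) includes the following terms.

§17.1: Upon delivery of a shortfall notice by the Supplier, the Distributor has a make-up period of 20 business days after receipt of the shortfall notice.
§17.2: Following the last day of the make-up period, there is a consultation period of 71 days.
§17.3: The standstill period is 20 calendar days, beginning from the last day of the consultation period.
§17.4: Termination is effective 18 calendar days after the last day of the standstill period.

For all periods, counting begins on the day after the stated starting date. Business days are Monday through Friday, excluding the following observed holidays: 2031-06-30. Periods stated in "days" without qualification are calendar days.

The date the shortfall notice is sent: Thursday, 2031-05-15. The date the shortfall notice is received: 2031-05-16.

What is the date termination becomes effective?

The last day of the make-up period: 20 business days after Friday, 2031-05-16, skipping weekends — May 19, May 20, May 21, May 22, …, Jun 11, Jun 12, Jun 13 — lands on Friday, 2031-06-13.
Adding 71 calendar days to 2031-06-13 gives 2031-08-23, which is the last day of the consultation period.
The last day of the standstill period: 20 calendar days after 2031-08-23 is 2031-09-12.
The date termination becomes effective: 2031-09-12 + 18 days = 2031-09-30.

2031-09-30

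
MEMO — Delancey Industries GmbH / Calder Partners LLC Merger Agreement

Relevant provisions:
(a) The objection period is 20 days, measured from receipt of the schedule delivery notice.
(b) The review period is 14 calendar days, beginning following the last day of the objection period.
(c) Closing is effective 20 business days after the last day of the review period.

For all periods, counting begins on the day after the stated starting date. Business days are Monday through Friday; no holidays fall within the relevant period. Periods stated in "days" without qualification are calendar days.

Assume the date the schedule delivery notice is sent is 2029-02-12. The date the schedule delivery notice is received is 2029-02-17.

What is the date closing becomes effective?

2029-04-20

Adding 20 calendar days to 2029-02-17 gives 2029-03-09, which is the last day of the objection period.
Adding 14 calendar days to 2029-03-09 gives 2029-03-23, which is the last day of the review period.
From Friday, 2029-03-23, 20 business days (Mar 26, Mar 27, Mar 28, Mar 29, …, Apr 18, Apr 19, Apr 20, skipping weekends) brings us to Friday, 2029-04-20, which is the date closing becomes effective.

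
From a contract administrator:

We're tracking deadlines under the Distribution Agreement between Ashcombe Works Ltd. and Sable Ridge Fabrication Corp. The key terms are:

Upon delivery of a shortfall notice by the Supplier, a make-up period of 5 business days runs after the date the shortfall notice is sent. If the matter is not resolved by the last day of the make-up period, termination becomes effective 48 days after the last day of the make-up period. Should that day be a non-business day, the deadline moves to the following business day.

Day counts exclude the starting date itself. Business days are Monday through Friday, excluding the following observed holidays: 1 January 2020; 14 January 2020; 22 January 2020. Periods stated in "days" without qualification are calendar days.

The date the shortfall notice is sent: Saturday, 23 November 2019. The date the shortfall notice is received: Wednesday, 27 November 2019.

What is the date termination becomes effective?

From Saturday, 23 November 2019, 5 business days (Nov 25, Nov 26, Nov 27, Nov 28, Nov 29, skipping weekends) brings us to Friday, 29 November 2019, which is the last day of the make-up period.
The date termination becomes effective: 48 calendar days after 29 November 2019 is 16 January 2020. 16 January 2020 is a Thursday and is not a listed holiday, so no roll-forward applies.

16 January 2020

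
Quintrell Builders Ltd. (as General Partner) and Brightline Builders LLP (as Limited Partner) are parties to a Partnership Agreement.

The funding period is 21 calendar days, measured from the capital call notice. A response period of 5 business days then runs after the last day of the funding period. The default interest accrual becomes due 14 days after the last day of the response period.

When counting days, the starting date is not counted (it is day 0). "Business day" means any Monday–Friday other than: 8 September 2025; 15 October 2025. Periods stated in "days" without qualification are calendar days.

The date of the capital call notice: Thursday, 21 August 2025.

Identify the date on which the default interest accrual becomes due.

2 October 2025

Adding 21 calendar days to 21 August 2025 gives 11 September 2025, which is the last day of the funding period.
From Thursday, 11 September 2025, 5 business days (Sep 12, Sep 15, Sep 16, Sep 17, Sep 18, skipping weekends) brings us to Thursday, 18 September 2025, which is the last day of the response period.
The date on which the default interest accrual becomes due: 14 calendar days after 18 September 2025 is 2 October 2025.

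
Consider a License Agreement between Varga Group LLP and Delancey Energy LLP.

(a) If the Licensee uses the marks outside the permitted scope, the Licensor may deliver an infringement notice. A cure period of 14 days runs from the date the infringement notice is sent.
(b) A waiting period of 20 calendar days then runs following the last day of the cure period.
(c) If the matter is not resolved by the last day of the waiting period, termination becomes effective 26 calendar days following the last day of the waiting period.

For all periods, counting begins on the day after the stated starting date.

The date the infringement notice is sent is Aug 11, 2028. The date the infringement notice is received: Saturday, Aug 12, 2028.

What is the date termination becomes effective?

Oct 10, 2028

The last day of the cure period: Aug 11, 2028 + 14 days = Aug 25, 2028.
The last day of the waiting period: Aug 25, 2028 + 20 days = Sep 14, 2028.
The date termination becomes effective: Sep 14, 2028 + 26 days = Oct 10, 2028.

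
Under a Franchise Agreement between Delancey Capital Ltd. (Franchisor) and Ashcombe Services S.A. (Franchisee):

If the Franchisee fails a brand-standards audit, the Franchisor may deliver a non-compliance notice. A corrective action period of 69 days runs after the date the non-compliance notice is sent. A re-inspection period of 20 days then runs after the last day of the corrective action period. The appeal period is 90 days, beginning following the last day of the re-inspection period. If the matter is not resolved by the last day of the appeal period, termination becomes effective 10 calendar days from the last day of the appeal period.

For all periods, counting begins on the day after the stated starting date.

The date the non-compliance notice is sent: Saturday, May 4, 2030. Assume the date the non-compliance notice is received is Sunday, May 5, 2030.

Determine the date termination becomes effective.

The last day of the corrective action period: May 4, 2030 + 69 days = July 12, 2030.
The last day of the re-inspection period: July 12, 2030 + 20 days = August 1, 2030.
Adding 90 calendar days to August 1, 2030 gives October 30, 2030, which is the last day of the appeal period.
The date termination becomes effective: 10 calendar days after October 30, 2030 is November 9, 2030.

November 9, 2030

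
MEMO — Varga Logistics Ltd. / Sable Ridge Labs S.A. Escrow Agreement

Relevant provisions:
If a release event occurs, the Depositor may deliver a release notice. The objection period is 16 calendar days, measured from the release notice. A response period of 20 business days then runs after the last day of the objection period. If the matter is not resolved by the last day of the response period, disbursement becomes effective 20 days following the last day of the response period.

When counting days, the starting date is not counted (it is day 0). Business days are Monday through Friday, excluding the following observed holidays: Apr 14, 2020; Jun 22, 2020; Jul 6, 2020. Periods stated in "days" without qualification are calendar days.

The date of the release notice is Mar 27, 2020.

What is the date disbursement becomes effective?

The last day of the objection period: Mar 27, 2020 + 16 days = Apr 12, 2020.
The last day of the response period: counting 20 business days from Sunday, Apr 12, 2020 (Apr 13, Apr 15, Apr 16, Apr 17, …, May 7, May 8, May 11, skipping weekends and the listed holiday on Apr 14) reaches Monday, May 11, 2020.
The date disbursement becomes effective: 20 calendar days after May 11, 2020 is May 31, 2020.

May 31, 2020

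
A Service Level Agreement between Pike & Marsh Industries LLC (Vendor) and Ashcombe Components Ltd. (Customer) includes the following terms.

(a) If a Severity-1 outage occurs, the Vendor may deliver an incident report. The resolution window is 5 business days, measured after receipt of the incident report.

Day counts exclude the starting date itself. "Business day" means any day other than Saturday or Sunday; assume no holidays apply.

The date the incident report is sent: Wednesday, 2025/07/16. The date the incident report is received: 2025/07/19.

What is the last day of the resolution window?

The last day of the resolution window: counting 5 business days from Saturday, 2025/07/19 (Jul 21, Jul 22, Jul 23, Jul 24, Jul 25, skipping weekends) reaches Friday, 2025/07/25.

2025/07/25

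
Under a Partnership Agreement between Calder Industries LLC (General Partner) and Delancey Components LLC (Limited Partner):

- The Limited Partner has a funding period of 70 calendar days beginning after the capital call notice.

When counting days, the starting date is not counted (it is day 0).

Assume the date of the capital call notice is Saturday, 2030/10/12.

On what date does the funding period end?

The last day of the funding period: 2030/10/12 + 70 days = 2030/12/21.

2030/12/21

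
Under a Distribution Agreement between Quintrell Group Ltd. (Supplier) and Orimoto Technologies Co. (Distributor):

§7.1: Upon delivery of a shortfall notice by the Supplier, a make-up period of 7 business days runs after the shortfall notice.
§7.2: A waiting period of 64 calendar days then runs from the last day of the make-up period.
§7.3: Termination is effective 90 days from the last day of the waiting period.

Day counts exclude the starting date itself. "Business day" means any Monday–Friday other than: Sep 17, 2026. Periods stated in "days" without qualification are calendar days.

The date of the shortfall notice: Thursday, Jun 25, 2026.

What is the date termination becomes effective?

The last day of the make-up period: counting 7 business days from Thursday, Jun 25, 2026 (Jun 26, Jun 29, Jun 30, Jul 1, Jul 2, Jul 3, Jul 6, skipping weekends) reaches Monday, Jul 6, 2026.
The last day of the waiting period: Jul 6, 2026 + 64 days = Sep 8, 2026.
The date termination becomes effective: 90 calendar days after Sep 8, 2026 is Dec 7, 2026.

Dec 7, 2026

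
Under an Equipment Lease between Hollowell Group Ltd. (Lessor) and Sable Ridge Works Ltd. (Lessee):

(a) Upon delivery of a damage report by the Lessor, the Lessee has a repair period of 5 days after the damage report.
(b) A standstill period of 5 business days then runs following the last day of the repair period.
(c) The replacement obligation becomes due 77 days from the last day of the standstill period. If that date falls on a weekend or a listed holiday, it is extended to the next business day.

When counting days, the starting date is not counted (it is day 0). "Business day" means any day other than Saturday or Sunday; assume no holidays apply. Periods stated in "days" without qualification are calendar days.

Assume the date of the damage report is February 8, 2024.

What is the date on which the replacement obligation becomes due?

May 7, 2024

The last day of the repair period: February 8, 2024 + 5 days = February 13, 2024.
From Tuesday, February 13, 2024, 5 business days (Feb 14, Feb 15, Feb 16, Feb 19, Feb 20, skipping weekends) brings us to Tuesday, February 20, 2024, which is the last day of the standstill period.
The date on which the replacement obligation becomes due: February 20, 2024 + 77 days = May 7, 2024. May 7, 2024 is a Tuesday, so no roll-forward applies.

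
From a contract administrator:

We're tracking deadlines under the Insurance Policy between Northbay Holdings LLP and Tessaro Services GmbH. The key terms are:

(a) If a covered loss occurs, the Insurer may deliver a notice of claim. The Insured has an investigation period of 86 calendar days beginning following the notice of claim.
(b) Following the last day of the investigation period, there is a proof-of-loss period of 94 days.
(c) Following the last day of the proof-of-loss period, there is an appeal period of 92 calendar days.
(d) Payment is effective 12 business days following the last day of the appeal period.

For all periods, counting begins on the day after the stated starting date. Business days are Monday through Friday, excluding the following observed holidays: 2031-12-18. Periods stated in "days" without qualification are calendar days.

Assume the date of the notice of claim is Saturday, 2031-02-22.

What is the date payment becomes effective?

2031-12-09

The last day of the investigation period: 86 calendar days after 2031-02-22 is 2031-05-19.
The last day of the proof-of-loss period: 2031-05-19 + 94 days = 2031-08-21.
The last day of the appeal period: 2031-08-21 + 92 days = 2031-11-21.
The date payment becomes effective: counting 12 business days from Friday, 2031-11-21 (Nov 24, Nov 25, Nov 26, Nov 27, …, Dec 5, Dec 8, Dec 9, skipping weekends) reaches Tuesday, 2031-12-09.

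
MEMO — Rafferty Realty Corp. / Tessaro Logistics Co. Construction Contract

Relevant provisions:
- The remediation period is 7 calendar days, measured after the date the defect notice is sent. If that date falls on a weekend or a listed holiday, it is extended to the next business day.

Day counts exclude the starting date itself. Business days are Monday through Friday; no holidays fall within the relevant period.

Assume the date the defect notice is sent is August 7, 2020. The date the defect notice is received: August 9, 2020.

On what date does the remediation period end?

Adding 7 calendar days to August 7, 2020 gives August 14, 2020, which is the last day of the remediation period. August 14, 2020 is a Friday, so no roll-forward applies.

August 14, 2020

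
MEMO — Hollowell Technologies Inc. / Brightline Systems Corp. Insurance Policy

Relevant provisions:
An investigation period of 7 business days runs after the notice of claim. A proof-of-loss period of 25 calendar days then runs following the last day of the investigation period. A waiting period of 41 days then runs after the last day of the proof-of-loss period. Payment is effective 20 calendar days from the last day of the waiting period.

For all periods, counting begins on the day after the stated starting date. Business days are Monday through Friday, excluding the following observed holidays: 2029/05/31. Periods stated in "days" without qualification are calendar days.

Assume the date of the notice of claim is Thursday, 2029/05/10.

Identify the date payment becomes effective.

2029/08/15

The last day of the investigation period: 7 business days after Thursday, 2029/05/10, skipping weekends — May 11, May 14, May 15, May 16, May 17, May 18, May 21 — lands on Monday, 2029/05/21.
The last day of the proof-of-loss period: 25 calendar days after 2029/05/21 is 2029/06/15.
The last day of the waiting period: 41 calendar days after 2029/06/15 is 2029/07/26.
The date payment becomes effective: 20 calendar days after 2029/07/26 is 2029/08/15.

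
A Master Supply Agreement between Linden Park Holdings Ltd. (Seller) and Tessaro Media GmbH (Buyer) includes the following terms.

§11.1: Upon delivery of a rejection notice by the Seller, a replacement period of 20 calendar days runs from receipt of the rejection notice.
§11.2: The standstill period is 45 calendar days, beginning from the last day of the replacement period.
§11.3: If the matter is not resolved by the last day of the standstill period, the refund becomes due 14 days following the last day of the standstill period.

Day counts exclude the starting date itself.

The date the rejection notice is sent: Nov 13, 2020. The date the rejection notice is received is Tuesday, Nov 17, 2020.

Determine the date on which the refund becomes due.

Adding 20 calendar days to Nov 17, 2020 gives Dec 7, 2020, which is the last day of the replacement period.
Adding 45 calendar days to Dec 7, 2020 gives Jan 21, 2021, which is the last day of the standstill period.
The date on which the refund becomes due: 14 calendar days after Jan 21, 2021 is Feb 4, 2021.

Feb 4, 2021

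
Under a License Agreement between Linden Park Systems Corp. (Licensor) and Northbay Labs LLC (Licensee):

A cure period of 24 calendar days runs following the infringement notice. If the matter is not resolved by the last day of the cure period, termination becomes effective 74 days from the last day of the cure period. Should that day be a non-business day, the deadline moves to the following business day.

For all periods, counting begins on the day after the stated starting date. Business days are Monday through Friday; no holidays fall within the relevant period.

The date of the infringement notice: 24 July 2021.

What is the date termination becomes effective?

1 November 2021

The last day of the cure period: 24 calendar days after 24 July 2021 is 17 August 2021.
The date termination becomes effective: 74 calendar days after 17 August 2021 is 30 October 2021. That falls on a Saturday, so it rolls to the next business day, Monday, 1 November 2021.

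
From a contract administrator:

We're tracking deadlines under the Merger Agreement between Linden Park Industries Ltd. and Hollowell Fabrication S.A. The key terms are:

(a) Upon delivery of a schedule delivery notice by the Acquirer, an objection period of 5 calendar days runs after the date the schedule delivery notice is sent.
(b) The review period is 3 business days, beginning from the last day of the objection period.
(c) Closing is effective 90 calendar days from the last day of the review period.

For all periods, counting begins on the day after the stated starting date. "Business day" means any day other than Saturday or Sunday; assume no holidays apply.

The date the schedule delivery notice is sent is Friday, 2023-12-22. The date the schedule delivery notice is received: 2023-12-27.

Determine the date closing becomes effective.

The last day of the objection period: 5 calendar days after 2023-12-22 is 2023-12-27.
From Wednesday, 2023-12-27, 3 business days (Dec 28, Dec 29, Jan 1, skipping weekends) brings us to Monday, 2024-01-01, which is the last day of the review period.
Adding 90 calendar days to 2024-01-01 gives 2024-03-31, which is the date closing becomes effective.

2024-03-31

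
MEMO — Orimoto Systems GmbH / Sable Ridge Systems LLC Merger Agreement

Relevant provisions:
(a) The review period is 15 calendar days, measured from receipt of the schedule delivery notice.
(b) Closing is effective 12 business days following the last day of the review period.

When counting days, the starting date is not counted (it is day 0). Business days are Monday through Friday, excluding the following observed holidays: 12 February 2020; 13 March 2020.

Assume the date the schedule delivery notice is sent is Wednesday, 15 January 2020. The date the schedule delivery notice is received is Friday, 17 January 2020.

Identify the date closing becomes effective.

19 February 2020

The last day of the review period: 17 January 2020 + 15 days = 1 February 2020.
The date closing becomes effective: counting 12 business days from Saturday, 1 February 2020 (Feb 3, Feb 4, Feb 5, Feb 6, …, Feb 17, Feb 18, Feb 19, skipping weekends and the listed holiday on Feb 12) reaches Wednesday, 19 February 2020.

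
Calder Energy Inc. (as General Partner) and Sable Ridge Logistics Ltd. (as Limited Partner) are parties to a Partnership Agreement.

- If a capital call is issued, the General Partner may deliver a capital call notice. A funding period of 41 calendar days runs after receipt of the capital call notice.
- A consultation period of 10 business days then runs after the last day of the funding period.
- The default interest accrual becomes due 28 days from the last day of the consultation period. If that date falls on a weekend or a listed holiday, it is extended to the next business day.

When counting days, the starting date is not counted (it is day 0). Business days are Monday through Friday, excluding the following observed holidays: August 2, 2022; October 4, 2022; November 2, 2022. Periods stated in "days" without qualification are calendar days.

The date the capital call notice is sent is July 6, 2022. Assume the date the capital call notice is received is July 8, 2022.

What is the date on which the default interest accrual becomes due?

September 29, 2022

The last day of the funding period: July 8, 2022 + 41 days = August 18, 2022.
The last day of the consultation period: 10 business days after Thursday, August 18, 2022, skipping weekends — Aug 19, Aug 22, Aug 23, Aug 24, Aug 25, Aug 26, Aug 29, Aug 30, Aug 31, Sep 1 — lands on Thursday, September 1, 2022.
The date on which the default interest accrual becomes due: 28 calendar days after September 1, 2022 is September 29, 2022. September 29, 2022 is a Thursday and is not a listed holiday, so no roll-forward applies.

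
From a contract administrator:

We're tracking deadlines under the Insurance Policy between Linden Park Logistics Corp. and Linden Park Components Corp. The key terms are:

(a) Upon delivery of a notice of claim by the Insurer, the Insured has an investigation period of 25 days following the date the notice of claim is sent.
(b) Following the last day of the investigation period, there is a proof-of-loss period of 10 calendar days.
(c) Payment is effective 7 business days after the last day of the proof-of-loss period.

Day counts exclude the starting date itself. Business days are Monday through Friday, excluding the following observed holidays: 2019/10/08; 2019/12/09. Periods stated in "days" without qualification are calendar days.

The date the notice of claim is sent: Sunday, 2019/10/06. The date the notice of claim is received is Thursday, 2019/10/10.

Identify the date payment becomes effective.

2019/11/19

The last day of the investigation period: 2019/10/06 + 25 days = 2019/10/31.
Adding 10 calendar days to 2019/10/31 gives 2019/11/10, which is the last day of the proof-of-loss period.
From Sunday, 2019/11/10, 7 business days (Nov 11, Nov 12, Nov 13, Nov 14, Nov 15, Nov 18, Nov 19, skipping weekends) brings us to Tuesday, 2019/11/19, which is the date payment becomes effective.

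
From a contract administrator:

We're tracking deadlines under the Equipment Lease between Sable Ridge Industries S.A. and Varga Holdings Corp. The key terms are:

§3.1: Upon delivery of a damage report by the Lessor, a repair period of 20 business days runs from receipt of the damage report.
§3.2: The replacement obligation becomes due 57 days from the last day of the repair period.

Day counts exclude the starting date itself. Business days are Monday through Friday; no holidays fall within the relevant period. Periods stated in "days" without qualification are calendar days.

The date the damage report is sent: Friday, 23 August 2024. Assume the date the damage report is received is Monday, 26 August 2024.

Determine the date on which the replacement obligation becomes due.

From Monday, 26 August 2024, 20 business days (Aug 27, Aug 28, Aug 29, Aug 30, …, Sep 19, Sep 20, Sep 23, skipping weekends) brings us to Monday, 23 September 2024, which is the last day of the repair period.
The date on which the replacement obligation becomes due: 23 September 2024 + 57 days = 19 November 2024.

19 November 2024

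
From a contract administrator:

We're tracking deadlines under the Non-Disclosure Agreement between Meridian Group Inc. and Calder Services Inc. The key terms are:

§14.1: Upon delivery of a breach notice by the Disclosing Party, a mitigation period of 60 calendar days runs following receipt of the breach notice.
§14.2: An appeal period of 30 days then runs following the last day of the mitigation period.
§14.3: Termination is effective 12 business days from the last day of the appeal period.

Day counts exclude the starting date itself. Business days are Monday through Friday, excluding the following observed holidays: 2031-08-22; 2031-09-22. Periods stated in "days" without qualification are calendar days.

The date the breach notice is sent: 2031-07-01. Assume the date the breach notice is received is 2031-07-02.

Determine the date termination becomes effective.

Adding 60 calendar days to 2031-07-02 gives 2031-08-31, which is the last day of the mitigation period.
The last day of the appeal period: 2031-08-31 + 30 days = 2031-09-30.
The date termination becomes effective: 12 business days after Tuesday, 2031-09-30, skipping weekends — Oct 1, Oct 2, Oct 3, Oct 6, …, Oct 14, Oct 15, Oct 16 — lands on Thursday, 2031-10-16.

2031-10-16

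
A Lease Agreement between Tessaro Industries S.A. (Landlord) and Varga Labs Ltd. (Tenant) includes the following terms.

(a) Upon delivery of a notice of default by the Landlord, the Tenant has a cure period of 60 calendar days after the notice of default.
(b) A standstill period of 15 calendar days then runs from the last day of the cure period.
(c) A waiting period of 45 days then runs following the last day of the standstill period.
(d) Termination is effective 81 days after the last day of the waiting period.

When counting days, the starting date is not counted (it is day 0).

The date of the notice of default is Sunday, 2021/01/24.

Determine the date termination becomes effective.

2021/08/13

The last day of the cure period: 2021/01/24 + 60 days = 2021/03/25.
Adding 15 calendar days to 2021/03/25 gives 2021/04/09, which is the last day of the standstill period.
Adding 45 calendar days to 2021/04/09 gives 2021/05/24, which is the last day of the waiting period.
The date termination becomes effective: 81 calendar days after 2021/05/24 is 2021/08/13.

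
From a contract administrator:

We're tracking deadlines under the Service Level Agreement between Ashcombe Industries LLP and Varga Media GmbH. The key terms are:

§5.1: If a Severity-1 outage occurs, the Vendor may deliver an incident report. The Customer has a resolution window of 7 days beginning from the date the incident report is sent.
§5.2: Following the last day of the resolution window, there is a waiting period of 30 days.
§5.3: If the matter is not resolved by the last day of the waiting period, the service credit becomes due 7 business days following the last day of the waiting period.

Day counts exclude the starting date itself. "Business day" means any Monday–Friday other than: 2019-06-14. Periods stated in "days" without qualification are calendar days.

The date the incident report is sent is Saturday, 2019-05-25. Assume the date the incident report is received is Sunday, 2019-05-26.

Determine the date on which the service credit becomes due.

Adding 7 calendar days to 2019-05-25 gives 2019-06-01, which is the last day of the resolution window.
Adding 30 calendar days to 2019-06-01 gives 2019-07-01, which is the last day of the waiting period.
The date on which the service credit becomes due: 7 business days after Monday, 2019-07-01, skipping weekends — Jul 2, Jul 3, Jul 4, Jul 5, Jul 8, Jul 9, Jul 10 — lands on Wednesday, 2019-07-10.

2019-07-10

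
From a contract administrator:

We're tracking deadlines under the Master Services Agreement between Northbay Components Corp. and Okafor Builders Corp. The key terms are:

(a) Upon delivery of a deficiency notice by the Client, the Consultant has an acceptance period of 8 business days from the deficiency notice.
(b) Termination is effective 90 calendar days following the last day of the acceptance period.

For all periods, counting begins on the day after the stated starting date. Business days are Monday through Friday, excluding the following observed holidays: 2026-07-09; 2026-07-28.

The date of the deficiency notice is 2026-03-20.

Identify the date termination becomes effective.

The last day of the acceptance period: counting 8 business days from Friday, 2026-03-20 (Mar 23, Mar 24, Mar 25, Mar 26, Mar 27, Mar 30, Mar 31, Apr 1, skipping weekends) reaches Wednesday, 2026-04-01.
The date termination becomes effective: 2026-04-01 + 90 days = 2026-06-30.

2026-06-30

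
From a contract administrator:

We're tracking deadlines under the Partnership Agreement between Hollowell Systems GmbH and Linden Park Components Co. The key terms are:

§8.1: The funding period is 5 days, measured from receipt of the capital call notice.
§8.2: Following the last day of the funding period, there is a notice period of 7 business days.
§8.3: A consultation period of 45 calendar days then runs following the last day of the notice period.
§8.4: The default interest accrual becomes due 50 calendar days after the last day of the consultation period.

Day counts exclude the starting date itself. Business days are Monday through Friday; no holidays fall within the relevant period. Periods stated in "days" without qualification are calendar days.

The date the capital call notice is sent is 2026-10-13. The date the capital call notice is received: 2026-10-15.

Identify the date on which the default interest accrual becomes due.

2027-02-01

The last day of the funding period: 5 calendar days after 2026-10-15 is 2026-10-20.
The last day of the notice period: 7 business days after Tuesday, 2026-10-20, skipping weekends — Oct 21, Oct 22, Oct 23, Oct 26, Oct 27, Oct 28, Oct 29 — lands on Thursday, 2026-10-29.
The last day of the consultation period: 2026-10-29 + 45 days = 2026-12-13.
The date on which the default interest accrual becomes due: 50 calendar days after 2026-12-13 is 2027-02-01.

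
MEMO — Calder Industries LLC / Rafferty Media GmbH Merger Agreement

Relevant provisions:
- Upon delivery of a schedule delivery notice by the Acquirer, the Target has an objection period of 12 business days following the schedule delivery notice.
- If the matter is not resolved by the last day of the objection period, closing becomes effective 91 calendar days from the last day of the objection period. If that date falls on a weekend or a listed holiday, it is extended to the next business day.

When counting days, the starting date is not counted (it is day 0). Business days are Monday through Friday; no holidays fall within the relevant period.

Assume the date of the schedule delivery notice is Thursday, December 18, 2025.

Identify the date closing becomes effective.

The last day of the objection period: 12 business days after Thursday, December 18, 2025, skipping weekends — Dec 19, Dec 22, Dec 23, Dec 24, …, Jan 1, Jan 2, Jan 5 — lands on Monday, January 5, 2026.
Adding 91 calendar days to January 5, 2026 gives April 6, 2026, which is the date closing becomes effective. April 6, 2026 is a Monday, so no roll-forward applies.

April 6, 2026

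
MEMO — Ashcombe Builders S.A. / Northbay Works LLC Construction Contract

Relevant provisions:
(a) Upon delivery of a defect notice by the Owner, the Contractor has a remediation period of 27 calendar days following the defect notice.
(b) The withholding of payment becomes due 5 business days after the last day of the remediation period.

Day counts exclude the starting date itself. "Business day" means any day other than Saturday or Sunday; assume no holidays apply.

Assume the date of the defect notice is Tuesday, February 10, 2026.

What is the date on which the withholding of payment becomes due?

March 16, 2026

The last day of the remediation period: 27 calendar days after February 10, 2026 is March 9, 2026.
From Monday, March 9, 2026, 5 business days (Mar 10, Mar 11, Mar 12, Mar 13, Mar 16, skipping weekends) brings us to Monday, March 16, 2026, which is the date on which the withholding of payment becomes due.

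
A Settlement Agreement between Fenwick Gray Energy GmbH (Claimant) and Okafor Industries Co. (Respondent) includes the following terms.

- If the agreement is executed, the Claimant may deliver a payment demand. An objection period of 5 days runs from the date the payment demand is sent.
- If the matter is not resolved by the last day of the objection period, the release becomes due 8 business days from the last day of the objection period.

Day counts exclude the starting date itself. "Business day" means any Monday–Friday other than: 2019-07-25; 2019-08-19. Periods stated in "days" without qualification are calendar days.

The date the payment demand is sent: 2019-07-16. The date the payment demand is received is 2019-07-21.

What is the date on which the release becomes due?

The last day of the objection period: 5 calendar days after 2019-07-16 is 2019-07-21.
The date on which the release becomes due: 8 business days after Sunday, 2019-07-21, skipping weekends and the listed holiday on Jul 25 — Jul 22, Jul 23, Jul 24, Jul 26, Jul 29, Jul 30, Jul 31, Aug 1 — lands on Thursday, 2019-08-01.

2019-08-01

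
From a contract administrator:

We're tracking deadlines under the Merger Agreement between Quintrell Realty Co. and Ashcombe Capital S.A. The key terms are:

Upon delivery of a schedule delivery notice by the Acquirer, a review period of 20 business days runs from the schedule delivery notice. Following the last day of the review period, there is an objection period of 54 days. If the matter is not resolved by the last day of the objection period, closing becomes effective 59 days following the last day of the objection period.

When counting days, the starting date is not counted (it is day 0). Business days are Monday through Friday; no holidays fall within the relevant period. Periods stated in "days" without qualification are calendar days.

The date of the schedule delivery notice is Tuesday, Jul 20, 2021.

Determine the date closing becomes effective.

Dec 8, 2021

The last day of the review period: 20 business days after Tuesday, Jul 20, 2021, skipping weekends — Jul 21, Jul 22, Jul 23, Jul 26, …, Aug 13, Aug 16, Aug 17 — lands on Tuesday, Aug 17, 2021.
The last day of the objection period: 54 calendar days after Aug 17, 2021 is Oct 10, 2021.
The date closing becomes effective: 59 calendar days after Oct 10, 2021 is Dec 8, 2021.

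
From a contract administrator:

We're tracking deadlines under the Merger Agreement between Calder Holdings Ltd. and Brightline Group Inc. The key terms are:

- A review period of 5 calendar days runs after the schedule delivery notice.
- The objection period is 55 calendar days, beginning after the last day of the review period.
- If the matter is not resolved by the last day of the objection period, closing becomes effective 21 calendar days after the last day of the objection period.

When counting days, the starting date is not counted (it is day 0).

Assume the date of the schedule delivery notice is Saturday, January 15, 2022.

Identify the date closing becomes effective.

The last day of the review period: 5 calendar days after January 15, 2022 is January 20, 2022.
The last day of the objection period: 55 calendar days after January 20, 2022 is March 16, 2022.
Adding 21 calendar days to March 16, 2022 gives April 6, 2022, which is the date closing becomes effective.

April 6, 2022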